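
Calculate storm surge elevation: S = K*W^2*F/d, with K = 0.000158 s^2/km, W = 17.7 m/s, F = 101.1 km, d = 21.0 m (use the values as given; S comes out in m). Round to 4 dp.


S = K * W^2 * F / d
W^2 = 17.7^2 = 313.29
S = 0.000158 * 313.29 * 101.1 / 21.0
Numerator = 0.000158 * 313.29 * 101.1 = 5.004432
S = 5.004432 / 21.0 = 0.2383 m

0.2383


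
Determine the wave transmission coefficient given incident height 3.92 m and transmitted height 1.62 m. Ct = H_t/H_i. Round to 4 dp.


Ct = H_t / H_i
Ct = 1.62 / 3.92
Ct = 0.4133

0.4133


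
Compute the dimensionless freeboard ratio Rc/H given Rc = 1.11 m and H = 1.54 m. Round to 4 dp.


Relative freeboard = Rc / H
= 1.11 / 1.54
= 0.7208

0.7208


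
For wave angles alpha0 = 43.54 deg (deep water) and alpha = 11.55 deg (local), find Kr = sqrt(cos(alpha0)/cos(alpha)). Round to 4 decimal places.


Kr = sqrt(cos(alpha0) / cos(alpha))
cos(43.54) = 0.724894
cos(11.55) = 0.979750
Kr = sqrt(0.724894 / 0.979750)
Kr = sqrt(0.739876)
Kr = 0.8602

0.8602


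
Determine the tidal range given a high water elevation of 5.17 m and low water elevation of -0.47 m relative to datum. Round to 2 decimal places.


Tidal range = High water - Low water
Tidal range = 5.17 - (-0.47)
Tidal range = 5.64 m

5.64


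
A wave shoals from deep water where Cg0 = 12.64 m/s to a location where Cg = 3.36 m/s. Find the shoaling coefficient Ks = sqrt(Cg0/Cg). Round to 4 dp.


Ks = sqrt(Cg0 / Cg)
Ks = sqrt(12.64 / 3.36)
Ks = sqrt(3.7619)
Ks = 1.9396

1.9396


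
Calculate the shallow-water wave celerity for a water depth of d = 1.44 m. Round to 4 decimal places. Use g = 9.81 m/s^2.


Using the shallow-water approximation:
C = sqrt(g * d) = sqrt(9.81 * 1.44)
C = sqrt(14.1264)
C = 3.7585 m/s

3.7585


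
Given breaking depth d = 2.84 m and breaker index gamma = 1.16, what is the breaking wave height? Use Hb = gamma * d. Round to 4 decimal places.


Hb = gamma * d
Hb = 1.16 * 2.84
Hb = 3.2944 m

3.2944


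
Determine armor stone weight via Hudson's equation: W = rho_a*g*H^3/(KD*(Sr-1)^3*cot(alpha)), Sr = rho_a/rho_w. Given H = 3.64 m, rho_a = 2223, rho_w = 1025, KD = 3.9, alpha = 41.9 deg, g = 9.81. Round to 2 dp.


Sr = rho_a / rho_w = 2223 / 1025 = 2.168780
(Sr - 1) = 1.168780
(Sr - 1)^3 = 1.596610
cot(41.9) = 1 / tan(41.9) = 1 / 0.897249 = 1.114518
Numerator = 2223 * 9.81 * 3.64^3 = 1051750.2430
Denominator = 3.9 * 1.596610 * 1.114518 = 6.939859
W = 1051750.2430 / 6.939859
W = 151552.11 N

151552.11


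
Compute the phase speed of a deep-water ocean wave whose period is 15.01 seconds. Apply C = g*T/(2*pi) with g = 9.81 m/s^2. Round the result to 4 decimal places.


We use the deep-water celerity formula:
C = g * T / (2 * pi)
C = 9.81 * 15.01 / (2 * 3.14159...)
C = 147.248100 / 6.283185
C = 23.4353 m/s

23.4353


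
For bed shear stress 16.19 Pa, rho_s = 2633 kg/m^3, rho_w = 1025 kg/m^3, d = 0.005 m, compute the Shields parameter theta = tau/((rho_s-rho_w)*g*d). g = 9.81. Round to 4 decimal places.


theta = tau / ((rho_s - rho_w) * g * d)
rho_s - rho_w = 2633 - 1025 = 1608
Denominator = 1608 * 9.81 * 0.005 = 78.872400
theta = 16.19 / 78.872400
theta = 0.2053

0.2053


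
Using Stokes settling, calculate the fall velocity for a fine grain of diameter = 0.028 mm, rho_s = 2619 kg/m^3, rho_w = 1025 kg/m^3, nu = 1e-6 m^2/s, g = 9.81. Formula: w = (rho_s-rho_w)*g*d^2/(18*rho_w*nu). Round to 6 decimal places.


w = (rho_s - rho_w) * g * d^2 / (18 * rho_w * nu)
d = 0.028 mm = 0.000028 m
rho_s - rho_w = 2619 - 1025 = 1594
Numerator = 1594 * 9.81 * (0.000028)^2 = 0.000012259518
Denominator = 18 * 1025 * 1e-6 = 0.018450
w = 0.000664 m/s

0.000664


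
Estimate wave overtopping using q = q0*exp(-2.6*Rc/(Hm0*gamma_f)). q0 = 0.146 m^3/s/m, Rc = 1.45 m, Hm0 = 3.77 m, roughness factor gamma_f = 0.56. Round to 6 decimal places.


q = q0 * exp(-2.6 * Rc / (Hm0 * gamma_f))
Exponent = -2.6 * 1.45 / (3.77 * 0.56)
= -2.6 * 1.45 / 2.1112
= -1.785714
exp(-1.785714) = 0.167677
q = 0.146 * 0.167677
q = 0.024481 m^3/s/m

0.024481


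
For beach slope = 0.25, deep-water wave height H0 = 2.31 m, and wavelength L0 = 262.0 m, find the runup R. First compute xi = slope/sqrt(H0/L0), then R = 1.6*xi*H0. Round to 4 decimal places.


xi = slope / sqrt(H0/L0)
H0/L0 = 2.31/262.0 = 0.008817
sqrt(0.008817) = 0.093898
xi = 0.25 / 0.093898 = 2.662470
R = 1.6 * xi * H0 = 1.6 * 2.662470 * 2.31
R = 9.8405 m

9.8405


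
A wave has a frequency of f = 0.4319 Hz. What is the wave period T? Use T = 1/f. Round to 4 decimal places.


T = 1 / f
T = 1 / 0.4319
T = 2.3154 s

2.3154


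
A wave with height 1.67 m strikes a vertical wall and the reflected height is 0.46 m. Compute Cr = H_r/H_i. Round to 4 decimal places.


Cr = H_r / H_i
Cr = 0.46 / 1.67
Cr = 0.2754

0.2754


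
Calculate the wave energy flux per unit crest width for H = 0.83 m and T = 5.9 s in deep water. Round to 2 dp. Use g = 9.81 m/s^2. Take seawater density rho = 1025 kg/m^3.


P = rho * g^2 * H^2 * T / (32 * pi)
P = 1025 * 9.81^2 * 0.83^2 * 5.9 / (32 * pi)
P = 1025 * 96.2361 * 0.6889 * 5.9 / 100.53096
P = 3988.14 W/m

3988.14


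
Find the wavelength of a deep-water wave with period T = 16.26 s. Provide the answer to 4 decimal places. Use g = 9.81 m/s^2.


L0 = g * T^2 / (2 * pi)
L0 = 9.81 * 16.26^2 / (2 * pi)
L0 = 9.81 * 264.3876 / 6.28319
L0 = 2593.6424 / 6.28319
L0 = 412.7910 m

412.7910


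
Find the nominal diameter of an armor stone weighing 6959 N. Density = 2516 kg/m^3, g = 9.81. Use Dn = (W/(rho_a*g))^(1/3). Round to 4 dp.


V = W / (rho_a * g)
V = 6959 / (2516 * 9.81)
V = 6959 / 24681.96
V = 0.281947 m^3
Dn = V^(1/3) = 0.281947^(1/3)
Dn = 0.6557 m

0.6557


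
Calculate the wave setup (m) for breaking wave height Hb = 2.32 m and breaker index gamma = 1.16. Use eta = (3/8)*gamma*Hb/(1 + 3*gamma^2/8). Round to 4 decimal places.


eta = (3/8) * gamma * Hb / (1 + 3*gamma^2/8)
Numerator = (3/8) * 1.16 * 2.32 = 1.009200
Denominator = 1 + 3*1.16^2/8 = 1 + 0.504600 = 1.504600
eta = 1.009200 / 1.504600
eta = 0.6707 m

0.6707


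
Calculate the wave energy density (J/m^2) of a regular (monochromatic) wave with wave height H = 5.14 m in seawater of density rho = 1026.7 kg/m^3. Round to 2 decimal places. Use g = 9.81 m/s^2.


E = (1/8) * rho * g * H^2
E = (1/8) * 1026.7 * 9.81 * 5.14^2
E = 0.125 * 1026.7 * 9.81 * 26.4196
E = 33262.04 J/m^2

33262.04


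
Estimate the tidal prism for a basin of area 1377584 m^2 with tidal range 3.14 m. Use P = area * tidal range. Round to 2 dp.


Tidal prism = Area * Tidal range
P = 1377584 * 3.14
P = 4325613.76 m^3

4325613.76


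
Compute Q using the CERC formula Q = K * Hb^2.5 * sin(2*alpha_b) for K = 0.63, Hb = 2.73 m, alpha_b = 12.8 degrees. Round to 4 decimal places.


Q = K * Hb^2.5 * sin(2 * alpha_b)
Hb^2.5 = 2.73^2.5 = 12.314212
sin(2 * 12.8) = sin(25.6) = 0.432086
Q = 0.63 * 12.314212 * 0.432086
Q = 3.3521 m^3/s

3.3521


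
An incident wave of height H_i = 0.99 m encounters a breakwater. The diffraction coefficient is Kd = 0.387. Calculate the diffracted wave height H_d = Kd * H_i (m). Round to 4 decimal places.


H_d = Kd * H_i
H_d = 0.387 * 0.99
H_d = 0.3831 m

0.3831


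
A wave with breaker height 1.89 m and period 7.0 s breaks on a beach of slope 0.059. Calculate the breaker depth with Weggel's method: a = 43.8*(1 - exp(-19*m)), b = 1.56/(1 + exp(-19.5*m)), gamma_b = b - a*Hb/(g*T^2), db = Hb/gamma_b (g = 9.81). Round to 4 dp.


a = 43.8 * (1 - exp(-19 * m))
exp(-19 * 0.059) = exp(-1.1210) = 0.325954
a = 43.8 * (1 - 0.325954) = 29.523229
b = 1.56 / (1 + exp(-19.5 * m))
exp(-19.5 * 0.059) = exp(-1.1505) = 0.316478
b = 1.56 / (1 + 0.316478) = 1.184979
Hb / (g * T^2) = 1.89 / (9.81 * 7.0^2) = 1.89 / 480.6900 = 0.00393185
gamma_b = b - a * Hb/(g*T^2) = 1.184979 - 29.523229 * 0.00393185 = 1.068899
db = Hb / gamma_b = 1.89 / 1.068899
db = 1.7682 m

1.7682


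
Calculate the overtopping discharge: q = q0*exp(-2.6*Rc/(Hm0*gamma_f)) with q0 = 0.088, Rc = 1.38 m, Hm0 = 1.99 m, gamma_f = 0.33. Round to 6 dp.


q = q0 * exp(-2.6 * Rc / (Hm0 * gamma_f))
Exponent = -2.6 * 1.38 / (1.99 * 0.33)
= -2.6 * 1.38 / 0.6567
= -5.463682
exp(-5.463682) = 0.004238
q = 0.088 * 0.004238
q = 0.000373 m^3/s/m

0.000373


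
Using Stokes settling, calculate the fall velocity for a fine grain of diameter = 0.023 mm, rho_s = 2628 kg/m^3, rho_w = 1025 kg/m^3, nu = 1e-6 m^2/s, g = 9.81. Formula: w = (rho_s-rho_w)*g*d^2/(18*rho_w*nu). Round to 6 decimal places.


w = (rho_s - rho_w) * g * d^2 / (18 * rho_w * nu)
d = 0.023 mm = 0.000023 m
rho_s - rho_w = 2628 - 1025 = 1603
Numerator = 1603 * 9.81 * (0.000023)^2 = 0.000008318752
Denominator = 18 * 1025 * 1e-6 = 0.018450
w = 0.000451 m/s

0.000451


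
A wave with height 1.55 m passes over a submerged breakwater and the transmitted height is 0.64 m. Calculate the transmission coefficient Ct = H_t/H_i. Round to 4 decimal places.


Ct = H_t / H_i
Ct = 0.64 / 1.55
Ct = 0.4129

0.4129


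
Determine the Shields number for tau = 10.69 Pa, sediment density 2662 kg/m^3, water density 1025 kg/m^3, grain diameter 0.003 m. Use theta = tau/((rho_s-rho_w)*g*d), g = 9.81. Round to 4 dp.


theta = tau / ((rho_s - rho_w) * g * d)
rho_s - rho_w = 2662 - 1025 = 1637
Denominator = 1637 * 9.81 * 0.003 = 48.176910
theta = 10.69 / 48.176910
theta = 0.2219

0.2219


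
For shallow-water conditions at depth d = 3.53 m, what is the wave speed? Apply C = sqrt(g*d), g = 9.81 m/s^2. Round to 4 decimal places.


Using the shallow-water approximation:
C = sqrt(g * d) = sqrt(9.81 * 3.53)
C = sqrt(34.6293)
C = 5.8847 m/s

5.8847


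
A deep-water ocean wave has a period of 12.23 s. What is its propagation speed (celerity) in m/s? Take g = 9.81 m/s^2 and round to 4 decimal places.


We use the deep-water celerity formula:
C = g * T / (2 * pi)
C = 9.81 * 12.23 / (2 * 3.14159...)
C = 119.976300 / 6.283185
C = 19.0948 m/s

19.0948


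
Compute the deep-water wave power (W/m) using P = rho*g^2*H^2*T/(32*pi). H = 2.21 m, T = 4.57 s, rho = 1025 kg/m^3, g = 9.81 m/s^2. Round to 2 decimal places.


P = rho * g^2 * H^2 * T / (32 * pi)
P = 1025 * 9.81^2 * 2.21^2 * 4.57 / (32 * pi)
P = 1025 * 96.2361 * 4.8841 * 4.57 / 100.53096
P = 21900.94 W/m

21900.94


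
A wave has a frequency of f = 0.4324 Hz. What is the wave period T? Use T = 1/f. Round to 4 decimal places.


T = 1 / f
T = 1 / 0.4324
T = 2.3127 s

2.3127


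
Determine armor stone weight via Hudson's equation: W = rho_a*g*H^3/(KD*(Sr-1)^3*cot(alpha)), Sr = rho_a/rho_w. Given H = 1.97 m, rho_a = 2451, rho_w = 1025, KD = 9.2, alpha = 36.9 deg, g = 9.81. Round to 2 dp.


Sr = rho_a / rho_w = 2451 / 1025 = 2.391220
(Sr - 1) = 1.391220
(Sr - 1)^3 = 2.692694
cot(36.9) = 1 / tan(36.9) = 1 / 0.750821 = 1.331875
Numerator = 2451 * 9.81 * 1.97^3 = 183827.7185
Denominator = 9.2 * 2.692694 * 1.331875 = 32.994250
W = 183827.7185 / 32.994250
W = 5571.51 N

5571.51


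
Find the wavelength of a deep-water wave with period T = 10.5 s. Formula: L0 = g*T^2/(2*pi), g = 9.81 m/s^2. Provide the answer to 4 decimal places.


L0 = g * T^2 / (2 * pi)
L0 = 9.81 * 10.5^2 / (2 * pi)
L0 = 9.81 * 110.2500 / 6.28319
L0 = 1081.5525 / 6.28319
L0 = 172.1344 m

172.1344


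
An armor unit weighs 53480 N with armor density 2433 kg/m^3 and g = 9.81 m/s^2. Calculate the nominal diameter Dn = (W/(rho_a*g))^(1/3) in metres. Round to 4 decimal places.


V = W / (rho_a * g)
V = 53480 / (2433 * 9.81)
V = 53480 / 23867.73
V = 2.240682 m^3
Dn = V^(1/3) = 2.240682^(1/3)
Dn = 1.3086 m

1.3086


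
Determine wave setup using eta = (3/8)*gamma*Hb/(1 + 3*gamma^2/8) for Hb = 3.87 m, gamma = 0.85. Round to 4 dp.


eta = (3/8) * gamma * Hb / (1 + 3*gamma^2/8)
Numerator = (3/8) * 0.85 * 3.87 = 1.233562
Denominator = 1 + 3*0.85^2/8 = 1 + 0.270938 = 1.270938
eta = 1.233562 / 1.270938
eta = 0.9706 m

0.9706


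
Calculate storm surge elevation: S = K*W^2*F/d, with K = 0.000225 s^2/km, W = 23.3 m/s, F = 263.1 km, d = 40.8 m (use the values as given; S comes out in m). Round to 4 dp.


S = K * W^2 * F / d
W^2 = 23.3^2 = 542.89
S = 0.000225 * 542.89 * 263.1 / 40.8
Numerator = 0.000225 * 542.89 * 263.1 = 32.137731
S = 32.137731 / 40.8 = 0.7877 m

0.7877


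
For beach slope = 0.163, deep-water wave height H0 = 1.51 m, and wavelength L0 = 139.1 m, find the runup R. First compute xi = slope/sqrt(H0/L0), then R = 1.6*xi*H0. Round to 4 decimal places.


xi = slope / sqrt(H0/L0)
H0/L0 = 1.51/139.1 = 0.010855
sqrt(0.010855) = 0.104190
xi = 0.163 / 0.104190 = 1.564454
R = 1.6 * xi * H0 = 1.6 * 1.564454 * 1.51
R = 3.7797 m

3.7797


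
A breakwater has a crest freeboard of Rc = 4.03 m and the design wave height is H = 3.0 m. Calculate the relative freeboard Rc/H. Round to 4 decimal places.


Relative freeboard = Rc / H
= 4.03 / 3.0
= 1.3433

1.3433


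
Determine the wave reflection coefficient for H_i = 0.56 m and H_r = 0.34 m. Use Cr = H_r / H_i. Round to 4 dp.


Cr = H_r / H_i
Cr = 0.34 / 0.56
Cr = 0.6071

0.6071


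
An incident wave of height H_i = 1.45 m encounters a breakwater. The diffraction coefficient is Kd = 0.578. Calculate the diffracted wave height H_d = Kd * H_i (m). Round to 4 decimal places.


H_d = Kd * H_i
H_d = 0.578 * 1.45
H_d = 0.8381 m

0.8381


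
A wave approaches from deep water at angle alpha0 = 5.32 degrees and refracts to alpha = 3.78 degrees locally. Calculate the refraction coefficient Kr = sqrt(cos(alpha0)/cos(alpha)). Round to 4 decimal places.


Kr = sqrt(cos(alpha0) / cos(alpha))
cos(5.32) = 0.995692
cos(3.78) = 0.997825
Kr = sqrt(0.995692 / 0.997825)
Kr = sqrt(0.997863)
Kr = 0.9989

0.9989


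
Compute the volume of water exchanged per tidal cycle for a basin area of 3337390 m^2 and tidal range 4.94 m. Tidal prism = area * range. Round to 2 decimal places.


Tidal prism = Area * Tidal range
P = 3337390 * 4.94
P = 16486706.60 m^3

16486706.60


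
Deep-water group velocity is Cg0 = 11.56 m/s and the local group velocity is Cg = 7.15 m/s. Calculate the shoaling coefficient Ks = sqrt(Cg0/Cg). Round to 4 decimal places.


Ks = sqrt(Cg0 / Cg)
Ks = sqrt(11.56 / 7.15)
Ks = sqrt(1.6168)
Ks = 1.2715

1.2715


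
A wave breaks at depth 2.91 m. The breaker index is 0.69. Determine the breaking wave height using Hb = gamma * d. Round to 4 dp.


Hb = gamma * d
Hb = 0.69 * 2.91
Hb = 2.0079 m

2.0079


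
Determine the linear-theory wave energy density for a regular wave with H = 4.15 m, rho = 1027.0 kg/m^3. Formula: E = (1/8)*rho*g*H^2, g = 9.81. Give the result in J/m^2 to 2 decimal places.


E = (1/8) * rho * g * H^2
E = (1/8) * 1027.0 * 9.81 * 4.15^2
E = 0.125 * 1027.0 * 9.81 * 17.2225
E = 21689.31 J/m^2

21689.31


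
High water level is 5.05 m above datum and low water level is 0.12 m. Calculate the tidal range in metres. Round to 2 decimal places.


Tidal range = High water - Low water
Tidal range = 5.05 - (0.12)
Tidal range = 4.93 m

4.93


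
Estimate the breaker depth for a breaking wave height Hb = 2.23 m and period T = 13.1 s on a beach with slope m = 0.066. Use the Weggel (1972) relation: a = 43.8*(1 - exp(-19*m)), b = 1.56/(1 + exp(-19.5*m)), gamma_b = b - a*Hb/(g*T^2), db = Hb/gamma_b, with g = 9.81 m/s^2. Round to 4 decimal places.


a = 43.8 * (1 - exp(-19 * m))
exp(-19 * 0.066) = exp(-1.2540) = 0.285361
a = 43.8 * (1 - 0.285361) = 31.301185
b = 1.56 / (1 + exp(-19.5 * m))
exp(-19.5 * 0.066) = exp(-1.2870) = 0.276098
b = 1.56 / (1 + 0.276098) = 1.222477
Hb / (g * T^2) = 2.23 / (9.81 * 13.1^2) = 2.23 / 1683.4941 = 0.00132463
gamma_b = b - a * Hb/(g*T^2) = 1.222477 - 31.301185 * 0.00132463 = 1.181014
db = Hb / gamma_b = 2.23 / 1.181014
db = 1.8882 m

1.8882


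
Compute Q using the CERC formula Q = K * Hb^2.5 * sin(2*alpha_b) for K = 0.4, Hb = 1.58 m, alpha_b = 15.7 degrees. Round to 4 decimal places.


Q = K * Hb^2.5 * sin(2 * alpha_b)
Hb^2.5 = 1.58^2.5 = 3.137926
sin(2 * 15.7) = sin(31.4) = 0.521010
Q = 0.4 * 3.137926 * 0.521010
Q = 0.6540 m^3/s

0.6540


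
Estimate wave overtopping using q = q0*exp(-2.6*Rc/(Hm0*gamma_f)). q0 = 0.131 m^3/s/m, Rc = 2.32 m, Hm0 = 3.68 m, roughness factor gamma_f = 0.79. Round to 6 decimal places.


q = q0 * exp(-2.6 * Rc / (Hm0 * gamma_f))
Exponent = -2.6 * 2.32 / (3.68 * 0.79)
= -2.6 * 2.32 / 2.9072
= -2.074849
exp(-2.074849) = 0.125575
q = 0.131 * 0.125575
q = 0.016450 m^3/s/m

0.016450


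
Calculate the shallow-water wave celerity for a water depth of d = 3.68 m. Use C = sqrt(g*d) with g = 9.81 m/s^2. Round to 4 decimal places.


Using the shallow-water approximation:
C = sqrt(g * d) = sqrt(9.81 * 3.68)
C = sqrt(36.1008)
C = 6.0084 m/s

6.0084


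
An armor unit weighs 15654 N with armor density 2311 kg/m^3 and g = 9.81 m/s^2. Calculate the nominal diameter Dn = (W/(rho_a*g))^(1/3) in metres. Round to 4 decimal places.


V = W / (rho_a * g)
V = 15654 / (2311 * 9.81)
V = 15654 / 22670.91
V = 0.690488 m^3
Dn = V^(1/3) = 0.690488^(1/3)
Dn = 0.8839 m

0.8839


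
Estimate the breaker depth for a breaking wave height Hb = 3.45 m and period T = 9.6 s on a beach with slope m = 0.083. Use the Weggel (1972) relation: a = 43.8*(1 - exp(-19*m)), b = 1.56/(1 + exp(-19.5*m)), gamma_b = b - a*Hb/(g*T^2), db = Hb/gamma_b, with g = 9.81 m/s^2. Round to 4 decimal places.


a = 43.8 * (1 - exp(-19 * m))
exp(-19 * 0.083) = exp(-1.5770) = 0.206594
a = 43.8 * (1 - 0.206594) = 34.751185
b = 1.56 / (1 + exp(-19.5 * m))
exp(-19.5 * 0.083) = exp(-1.6185) = 0.198196
b = 1.56 / (1 + 0.198196) = 1.301958
Hb / (g * T^2) = 3.45 / (9.81 * 9.6^2) = 3.45 / 904.0896 = 0.00381599
gamma_b = b - a * Hb/(g*T^2) = 1.301958 - 34.751185 * 0.00381599 = 1.169347
db = Hb / gamma_b = 3.45 / 1.169347
db = 2.9504 m

2.9504


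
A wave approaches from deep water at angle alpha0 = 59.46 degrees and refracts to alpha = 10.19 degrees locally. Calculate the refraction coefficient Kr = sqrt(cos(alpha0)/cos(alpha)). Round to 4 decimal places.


Kr = sqrt(cos(alpha0) / cos(alpha))
cos(59.46) = 0.508140
cos(10.19) = 0.984227
Kr = sqrt(0.508140 / 0.984227)
Kr = sqrt(0.516283)
Kr = 0.7185

0.7185


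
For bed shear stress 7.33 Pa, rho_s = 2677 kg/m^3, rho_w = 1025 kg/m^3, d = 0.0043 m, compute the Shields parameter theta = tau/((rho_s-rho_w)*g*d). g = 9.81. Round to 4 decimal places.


theta = tau / ((rho_s - rho_w) * g * d)
rho_s - rho_w = 2677 - 1025 = 1652
Denominator = 1652 * 9.81 * 0.0043 = 69.686316
theta = 7.33 / 69.686316
theta = 0.1052

0.1052


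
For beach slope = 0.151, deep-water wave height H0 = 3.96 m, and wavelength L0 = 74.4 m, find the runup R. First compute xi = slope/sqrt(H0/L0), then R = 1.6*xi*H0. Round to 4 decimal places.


xi = slope / sqrt(H0/L0)
H0/L0 = 3.96/74.4 = 0.053226
sqrt(0.053226) = 0.230707
xi = 0.151 / 0.230707 = 0.654509
R = 1.6 * xi * H0 = 1.6 * 0.654509 * 3.96
R = 4.1470 m

4.1470


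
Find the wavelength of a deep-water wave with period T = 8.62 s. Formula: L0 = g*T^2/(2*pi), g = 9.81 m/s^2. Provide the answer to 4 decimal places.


L0 = g * T^2 / (2 * pi)
L0 = 9.81 * 8.62^2 / (2 * pi)
L0 = 9.81 * 74.3044 / 6.28319
L0 = 728.9262 / 6.28319
L0 = 116.0122 m

116.0122


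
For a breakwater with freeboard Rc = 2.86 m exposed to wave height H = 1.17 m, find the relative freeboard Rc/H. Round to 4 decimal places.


Relative freeboard = Rc / H
= 2.86 / 1.17
= 2.4444

2.4444


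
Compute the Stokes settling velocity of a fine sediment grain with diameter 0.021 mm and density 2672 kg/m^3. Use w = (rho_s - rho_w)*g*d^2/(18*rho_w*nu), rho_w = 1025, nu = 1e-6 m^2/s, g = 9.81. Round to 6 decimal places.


w = (rho_s - rho_w) * g * d^2 / (18 * rho_w * nu)
d = 0.021 mm = 0.000021 m
rho_s - rho_w = 2672 - 1025 = 1647
Numerator = 1647 * 9.81 * (0.000021)^2 = 0.000007125268
Denominator = 18 * 1025 * 1e-6 = 0.018450
w = 0.000386 m/s

0.000386


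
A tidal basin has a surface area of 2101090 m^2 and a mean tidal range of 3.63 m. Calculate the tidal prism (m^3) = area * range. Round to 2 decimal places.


Tidal prism = Area * Tidal range
P = 2101090 * 3.63
P = 7626956.70 m^3

7626956.70


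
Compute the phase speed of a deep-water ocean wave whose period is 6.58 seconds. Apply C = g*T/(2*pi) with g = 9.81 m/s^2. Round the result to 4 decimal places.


We use the deep-water celerity formula:
C = g * T / (2 * pi)
C = 9.81 * 6.58 / (2 * 3.14159...)
C = 64.549800 / 6.283185
C = 10.2734 m/s

10.2734


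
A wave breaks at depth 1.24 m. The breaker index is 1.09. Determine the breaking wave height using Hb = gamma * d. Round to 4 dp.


Hb = gamma * d
Hb = 1.09 * 1.24
Hb = 1.3516 m

1.3516


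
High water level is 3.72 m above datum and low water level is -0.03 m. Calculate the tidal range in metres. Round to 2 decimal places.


Tidal range = High water - Low water
Tidal range = 3.72 - (-0.03)
Tidal range = 3.75 m

3.75


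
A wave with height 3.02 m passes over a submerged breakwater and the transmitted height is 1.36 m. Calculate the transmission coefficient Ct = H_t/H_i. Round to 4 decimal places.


Ct = H_t / H_i
Ct = 1.36 / 3.02
Ct = 0.4503

0.4503


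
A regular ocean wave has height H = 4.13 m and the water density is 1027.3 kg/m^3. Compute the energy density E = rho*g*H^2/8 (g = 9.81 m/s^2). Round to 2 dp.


E = (1/8) * rho * g * H^2
E = (1/8) * 1027.3 * 9.81 * 4.13^2
E = 0.125 * 1027.3 * 9.81 * 17.0569
E = 21487.03 J/m^2

21487.03


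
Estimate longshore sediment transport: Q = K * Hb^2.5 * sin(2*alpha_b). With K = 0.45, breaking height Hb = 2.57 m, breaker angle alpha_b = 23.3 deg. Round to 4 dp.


Q = K * Hb^2.5 * sin(2 * alpha_b)
Hb^2.5 = 2.57^2.5 = 10.588460
sin(2 * 23.3) = sin(46.6) = 0.726575
Q = 0.45 * 10.588460 * 0.726575
Q = 3.4620 m^3/s

3.4620


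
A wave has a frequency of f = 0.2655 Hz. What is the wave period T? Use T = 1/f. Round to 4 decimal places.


T = 1 / f
T = 1 / 0.2655
T = 3.7665 s

3.7665


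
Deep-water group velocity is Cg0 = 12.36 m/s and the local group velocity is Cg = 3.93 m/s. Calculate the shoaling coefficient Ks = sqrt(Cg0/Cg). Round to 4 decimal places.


Ks = sqrt(Cg0 / Cg)
Ks = sqrt(12.36 / 3.93)
Ks = sqrt(3.1450)
Ks = 1.7734

1.7734


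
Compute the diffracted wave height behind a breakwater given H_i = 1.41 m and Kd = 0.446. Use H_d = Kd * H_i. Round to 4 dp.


H_d = Kd * H_i
H_d = 0.446 * 1.41
H_d = 0.6289 m

0.6289


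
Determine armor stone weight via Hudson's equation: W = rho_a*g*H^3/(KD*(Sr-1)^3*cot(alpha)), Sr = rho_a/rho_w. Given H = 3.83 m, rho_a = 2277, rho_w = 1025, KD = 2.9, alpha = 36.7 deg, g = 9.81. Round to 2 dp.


Sr = rho_a / rho_w = 2277 / 1025 = 2.221463
(Sr - 1) = 1.221463
(Sr - 1)^3 = 1.822390
cot(36.7) = 1 / tan(36.7) = 1 / 0.745377 = 1.341603
Numerator = 2277 * 9.81 * 3.83^3 = 1254955.5972
Denominator = 2.9 * 1.822390 * 1.341603 = 7.090280
W = 1254955.5972 / 7.090280
W = 176996.62 N

176996.62


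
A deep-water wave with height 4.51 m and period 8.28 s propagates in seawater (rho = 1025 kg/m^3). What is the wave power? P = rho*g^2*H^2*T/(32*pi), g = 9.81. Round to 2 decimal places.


P = rho * g^2 * H^2 * T / (32 * pi)
P = 1025 * 9.81^2 * 4.51^2 * 8.28 / (32 * pi)
P = 1025 * 96.2361 * 20.3401 * 8.28 / 100.53096
P = 165251.51 W/m

165251.51


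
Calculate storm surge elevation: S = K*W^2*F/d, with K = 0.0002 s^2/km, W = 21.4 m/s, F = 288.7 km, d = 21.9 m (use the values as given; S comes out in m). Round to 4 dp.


S = K * W^2 * F / d
W^2 = 21.4^2 = 457.96
S = 0.0002 * 457.96 * 288.7 / 21.9
Numerator = 0.0002 * 457.96 * 288.7 = 26.442610
S = 26.442610 / 21.9 = 1.2074 m

1.2074


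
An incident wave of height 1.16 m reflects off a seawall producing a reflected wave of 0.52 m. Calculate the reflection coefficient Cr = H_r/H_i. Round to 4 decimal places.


Cr = H_r / H_i
Cr = 0.52 / 1.16
Cr = 0.4483

0.4483


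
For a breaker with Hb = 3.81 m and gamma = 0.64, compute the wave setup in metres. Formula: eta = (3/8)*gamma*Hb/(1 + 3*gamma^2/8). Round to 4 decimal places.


eta = (3/8) * gamma * Hb / (1 + 3*gamma^2/8)
Numerator = (3/8) * 0.64 * 3.81 = 0.914400
Denominator = 1 + 3*0.64^2/8 = 1 + 0.153600 = 1.153600
eta = 0.914400 / 1.153600
eta = 0.7926 m

0.7926


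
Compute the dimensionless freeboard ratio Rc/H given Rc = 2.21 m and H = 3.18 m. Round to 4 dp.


Relative freeboard = Rc / H
= 2.21 / 3.18
= 0.6950

0.6950


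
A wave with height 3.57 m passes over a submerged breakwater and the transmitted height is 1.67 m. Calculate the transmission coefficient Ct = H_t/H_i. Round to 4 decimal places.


Ct = H_t / H_i
Ct = 1.67 / 3.57
Ct = 0.4678

0.4678


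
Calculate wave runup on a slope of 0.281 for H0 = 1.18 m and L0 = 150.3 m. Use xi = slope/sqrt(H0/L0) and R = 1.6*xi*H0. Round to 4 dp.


xi = slope / sqrt(H0/L0)
H0/L0 = 1.18/150.3 = 0.007851
sqrt(0.007851) = 0.088606
xi = 0.281 / 0.088606 = 3.171355
R = 1.6 * xi * H0 = 1.6 * 3.171355 * 1.18
R = 5.9875 m

5.9875


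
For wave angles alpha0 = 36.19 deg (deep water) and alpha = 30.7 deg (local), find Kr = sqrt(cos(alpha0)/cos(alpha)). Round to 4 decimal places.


Kr = sqrt(cos(alpha0) / cos(alpha))
cos(36.19) = 0.807063
cos(30.7) = 0.859852
Kr = sqrt(0.807063 / 0.859852)
Kr = sqrt(0.938607)
Kr = 0.9688

0.9688


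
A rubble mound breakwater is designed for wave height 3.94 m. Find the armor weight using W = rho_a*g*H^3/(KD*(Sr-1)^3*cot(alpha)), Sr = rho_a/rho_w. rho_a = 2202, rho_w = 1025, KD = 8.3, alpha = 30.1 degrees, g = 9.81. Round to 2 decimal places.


Sr = rho_a / rho_w = 2202 / 1025 = 2.148293
(Sr - 1) = 1.148293
(Sr - 1)^3 = 1.514111
cot(30.1) = 1 / tan(30.1) = 1 / 0.579680 = 1.725091
Numerator = 2202 * 9.81 * 3.94^3 = 1321219.5384
Denominator = 8.3 * 1.514111 * 1.725091 = 21.679426
W = 1321219.5384 / 21.679426
W = 60943.47 N

60943.47


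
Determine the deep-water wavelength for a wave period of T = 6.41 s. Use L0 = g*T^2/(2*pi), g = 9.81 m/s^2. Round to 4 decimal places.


L0 = g * T^2 / (2 * pi)
L0 = 9.81 * 6.41^2 / (2 * pi)
L0 = 9.81 * 41.0881 / 6.28319
L0 = 403.0743 / 6.28319
L0 = 64.1513 m

64.1513


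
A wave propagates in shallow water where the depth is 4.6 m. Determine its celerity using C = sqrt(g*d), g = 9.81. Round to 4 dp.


Using the shallow-water approximation:
C = sqrt(g * d) = sqrt(9.81 * 4.6)
C = sqrt(45.1260)
C = 6.7176 m/s

6.7176


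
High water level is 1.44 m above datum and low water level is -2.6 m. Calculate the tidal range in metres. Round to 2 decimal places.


Tidal range = High water - Low water
Tidal range = 1.44 - (-2.6)
Tidal range = 4.04 m

4.04


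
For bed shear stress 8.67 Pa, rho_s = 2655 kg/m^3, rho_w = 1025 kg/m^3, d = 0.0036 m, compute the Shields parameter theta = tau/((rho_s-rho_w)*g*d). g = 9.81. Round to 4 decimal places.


theta = tau / ((rho_s - rho_w) * g * d)
rho_s - rho_w = 2655 - 1025 = 1630
Denominator = 1630 * 9.81 * 0.0036 = 57.565080
theta = 8.67 / 57.565080
theta = 0.1506

0.1506


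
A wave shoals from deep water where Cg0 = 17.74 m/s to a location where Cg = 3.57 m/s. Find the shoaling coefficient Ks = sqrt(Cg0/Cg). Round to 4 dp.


Ks = sqrt(Cg0 / Cg)
Ks = sqrt(17.74 / 3.57)
Ks = sqrt(4.9692)
Ks = 2.2292

2.2292


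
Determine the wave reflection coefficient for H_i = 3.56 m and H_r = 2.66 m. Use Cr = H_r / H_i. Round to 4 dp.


Cr = H_r / H_i
Cr = 2.66 / 3.56
Cr = 0.7472

0.7472


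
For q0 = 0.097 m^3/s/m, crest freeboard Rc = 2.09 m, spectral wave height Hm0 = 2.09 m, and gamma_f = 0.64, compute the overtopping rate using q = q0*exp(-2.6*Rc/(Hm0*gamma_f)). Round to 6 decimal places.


q = q0 * exp(-2.6 * Rc / (Hm0 * gamma_f))
Exponent = -2.6 * 2.09 / (2.09 * 0.64)
= -2.6 * 2.09 / 1.3376
= -4.062500
exp(-4.062500) = 0.017206
q = 0.097 * 0.017206
q = 0.001669 m^3/s/m

0.001669


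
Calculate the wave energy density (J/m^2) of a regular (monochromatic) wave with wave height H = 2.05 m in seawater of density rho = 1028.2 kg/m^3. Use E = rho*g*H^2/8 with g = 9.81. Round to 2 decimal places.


E = (1/8) * rho * g * H^2
E = (1/8) * 1028.2 * 9.81 * 2.05^2
E = 0.125 * 1028.2 * 9.81 * 4.2025
E = 5298.64 J/m^2

5298.64


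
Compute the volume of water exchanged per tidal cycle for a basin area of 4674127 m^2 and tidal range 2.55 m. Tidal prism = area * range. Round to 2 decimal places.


Tidal prism = Area * Tidal range
P = 4674127 * 2.55
P = 11919023.85 m^3

11919023.85


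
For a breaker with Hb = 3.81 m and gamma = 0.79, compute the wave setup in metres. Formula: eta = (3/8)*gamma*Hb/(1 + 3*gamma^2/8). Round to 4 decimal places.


eta = (3/8) * gamma * Hb / (1 + 3*gamma^2/8)
Numerator = (3/8) * 0.79 * 3.81 = 1.128713
Denominator = 1 + 3*0.79^2/8 = 1 + 0.234038 = 1.234038
eta = 1.128713 / 1.234038
eta = 0.9147 m

0.9147


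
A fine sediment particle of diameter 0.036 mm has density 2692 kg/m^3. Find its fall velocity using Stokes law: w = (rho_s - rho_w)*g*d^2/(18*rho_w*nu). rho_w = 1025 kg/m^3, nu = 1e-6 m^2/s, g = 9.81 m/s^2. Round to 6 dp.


w = (rho_s - rho_w) * g * d^2 / (18 * rho_w * nu)
d = 0.036 mm = 0.000036 m
rho_s - rho_w = 2692 - 1025 = 1667
Numerator = 1667 * 9.81 * (0.000036)^2 = 0.000021193838
Denominator = 18 * 1025 * 1e-6 = 0.018450
w = 0.001149 m/s

0.001149


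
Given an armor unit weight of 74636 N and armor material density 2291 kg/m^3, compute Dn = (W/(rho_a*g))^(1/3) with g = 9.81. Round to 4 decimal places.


V = W / (rho_a * g)
V = 74636 / (2291 * 9.81)
V = 74636 / 22474.71
V = 3.320888 m^3
Dn = V^(1/3) = 3.320888^(1/3)
Dn = 1.4919 m

1.4919


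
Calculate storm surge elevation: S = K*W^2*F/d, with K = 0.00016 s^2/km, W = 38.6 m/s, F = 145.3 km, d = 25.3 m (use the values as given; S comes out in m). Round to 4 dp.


S = K * W^2 * F / d
W^2 = 38.6^2 = 1489.96
S = 0.00016 * 1489.96 * 145.3 / 25.3
Numerator = 0.00016 * 1489.96 * 145.3 = 34.638590
S = 34.638590 / 25.3 = 1.3691 m

1.3691


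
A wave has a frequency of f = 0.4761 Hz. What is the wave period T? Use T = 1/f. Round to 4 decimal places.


T = 1 / f
T = 1 / 0.4761
T = 2.1004 s

2.1004


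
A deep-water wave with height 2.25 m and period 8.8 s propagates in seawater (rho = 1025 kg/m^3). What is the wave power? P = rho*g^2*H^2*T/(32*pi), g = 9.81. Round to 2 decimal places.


P = rho * g^2 * H^2 * T / (32 * pi)
P = 1025 * 9.81^2 * 2.25^2 * 8.8 / (32 * pi)
P = 1025 * 96.2361 * 5.0625 * 8.8 / 100.53096
P = 43712.91 W/m

43712.91


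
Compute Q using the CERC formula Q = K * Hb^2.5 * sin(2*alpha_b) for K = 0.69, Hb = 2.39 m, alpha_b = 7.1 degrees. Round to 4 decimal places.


Q = K * Hb^2.5 * sin(2 * alpha_b)
Hb^2.5 = 2.39^2.5 = 8.830692
sin(2 * 7.1) = sin(14.2) = 0.245307
Q = 0.69 * 8.830692 * 0.245307
Q = 1.4947 m^3/s

1.4947


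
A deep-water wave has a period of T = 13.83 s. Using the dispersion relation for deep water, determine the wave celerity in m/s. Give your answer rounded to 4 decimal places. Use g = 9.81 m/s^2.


We use the deep-water celerity formula:
C = g * T / (2 * pi)
C = 9.81 * 13.83 / (2 * 3.14159...)
C = 135.672300 / 6.283185
C = 21.5929 m/s

21.5929


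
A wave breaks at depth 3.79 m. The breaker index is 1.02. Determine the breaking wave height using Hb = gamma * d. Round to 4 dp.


Hb = gamma * d
Hb = 1.02 * 3.79
Hb = 3.8658 m

3.8658


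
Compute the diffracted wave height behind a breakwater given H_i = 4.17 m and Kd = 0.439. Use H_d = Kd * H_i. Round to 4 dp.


H_d = Kd * H_i
H_d = 0.439 * 4.17
H_d = 1.8306 m

1.8306


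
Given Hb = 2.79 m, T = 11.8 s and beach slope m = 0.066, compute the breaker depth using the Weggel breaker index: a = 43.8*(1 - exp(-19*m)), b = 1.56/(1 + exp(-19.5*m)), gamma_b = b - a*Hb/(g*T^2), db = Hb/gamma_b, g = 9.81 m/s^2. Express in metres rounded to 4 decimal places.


a = 43.8 * (1 - exp(-19 * m))
exp(-19 * 0.066) = exp(-1.2540) = 0.285361
a = 43.8 * (1 - 0.285361) = 31.301185
b = 1.56 / (1 + exp(-19.5 * m))
exp(-19.5 * 0.066) = exp(-1.2870) = 0.276098
b = 1.56 / (1 + 0.276098) = 1.222477
Hb / (g * T^2) = 2.79 / (9.81 * 11.8^2) = 2.79 / 1365.9444 = 0.00204254
gamma_b = b - a * Hb/(g*T^2) = 1.222477 - 31.301185 * 0.00204254 = 1.158543
db = Hb / gamma_b = 2.79 / 1.158543
db = 2.4082 m

2.4082


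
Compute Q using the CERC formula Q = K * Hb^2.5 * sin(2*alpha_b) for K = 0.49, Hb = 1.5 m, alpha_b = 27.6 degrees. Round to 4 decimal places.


Q = K * Hb^2.5 * sin(2 * alpha_b)
Hb^2.5 = 1.5^2.5 = 2.755676
sin(2 * 27.6) = sin(55.2) = 0.821149
Q = 0.49 * 2.755676 * 0.821149
Q = 1.1088 m^3/s

1.1088


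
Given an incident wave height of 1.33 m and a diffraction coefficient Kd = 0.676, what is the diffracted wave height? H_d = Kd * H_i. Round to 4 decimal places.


H_d = Kd * H_i
H_d = 0.676 * 1.33
H_d = 0.8991 m

0.8991


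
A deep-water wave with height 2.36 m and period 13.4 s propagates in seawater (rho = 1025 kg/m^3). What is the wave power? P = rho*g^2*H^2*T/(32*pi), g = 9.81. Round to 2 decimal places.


P = rho * g^2 * H^2 * T / (32 * pi)
P = 1025 * 9.81^2 * 2.36^2 * 13.4 / (32 * pi)
P = 1025 * 96.2361 * 5.5696 * 13.4 / 100.53096
P = 73230.30 W/m

73230.30


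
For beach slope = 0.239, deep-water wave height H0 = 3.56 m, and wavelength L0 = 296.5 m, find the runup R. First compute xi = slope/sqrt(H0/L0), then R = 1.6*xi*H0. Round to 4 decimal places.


xi = slope / sqrt(H0/L0)
H0/L0 = 3.56/296.5 = 0.012007
sqrt(0.012007) = 0.109575
xi = 0.239 / 0.109575 = 2.181149
R = 1.6 * xi * H0 = 1.6 * 2.181149 * 3.56
R = 12.4238 m

12.4238


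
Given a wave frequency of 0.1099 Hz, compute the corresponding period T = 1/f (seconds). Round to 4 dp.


T = 1 / f
T = 1 / 0.1099
T = 9.0992 s

9.0992


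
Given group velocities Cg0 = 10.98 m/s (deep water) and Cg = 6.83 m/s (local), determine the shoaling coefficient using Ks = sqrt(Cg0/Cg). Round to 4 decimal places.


Ks = sqrt(Cg0 / Cg)
Ks = sqrt(10.98 / 6.83)
Ks = sqrt(1.6076)
Ks = 1.2679

1.2679


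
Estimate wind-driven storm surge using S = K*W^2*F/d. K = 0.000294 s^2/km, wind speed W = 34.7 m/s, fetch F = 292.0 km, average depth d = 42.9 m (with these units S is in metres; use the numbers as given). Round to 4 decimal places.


S = K * W^2 * F / d
W^2 = 34.7^2 = 1204.09
S = 0.000294 * 1204.09 * 292.0 / 42.9
Numerator = 0.000294 * 1204.09 * 292.0 = 103.368718
S = 103.368718 / 42.9 = 2.4095 m

2.4095


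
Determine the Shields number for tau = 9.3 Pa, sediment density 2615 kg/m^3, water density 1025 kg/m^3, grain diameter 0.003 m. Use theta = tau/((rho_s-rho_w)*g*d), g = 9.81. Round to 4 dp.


theta = tau / ((rho_s - rho_w) * g * d)
rho_s - rho_w = 2615 - 1025 = 1590
Denominator = 1590 * 9.81 * 0.003 = 46.793700
theta = 9.3 / 46.793700
theta = 0.1987

0.1987


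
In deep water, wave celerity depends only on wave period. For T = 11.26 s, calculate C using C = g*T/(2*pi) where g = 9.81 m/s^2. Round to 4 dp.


We use the deep-water celerity formula:
C = g * T / (2 * pi)
C = 9.81 * 11.26 / (2 * 3.14159...)
C = 110.460600 / 6.283185
C = 17.5804 m/s

17.5804


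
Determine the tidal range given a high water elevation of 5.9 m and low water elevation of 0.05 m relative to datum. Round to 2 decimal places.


Tidal range = High water - Low water
Tidal range = 5.9 - (0.05)
Tidal range = 5.85 m

5.85


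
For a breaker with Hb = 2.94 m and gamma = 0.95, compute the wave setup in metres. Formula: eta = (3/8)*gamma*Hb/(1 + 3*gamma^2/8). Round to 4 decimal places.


eta = (3/8) * gamma * Hb / (1 + 3*gamma^2/8)
Numerator = (3/8) * 0.95 * 2.94 = 1.047375
Denominator = 1 + 3*0.95^2/8 = 1 + 0.338438 = 1.338438
eta = 1.047375 / 1.338438
eta = 0.7825 m

0.7825


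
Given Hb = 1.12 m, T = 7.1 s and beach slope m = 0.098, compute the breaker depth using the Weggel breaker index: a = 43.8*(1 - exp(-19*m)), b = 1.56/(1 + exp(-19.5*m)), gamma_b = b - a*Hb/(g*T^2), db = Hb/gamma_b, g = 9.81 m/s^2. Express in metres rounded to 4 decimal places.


a = 43.8 * (1 - exp(-19 * m))
exp(-19 * 0.098) = exp(-1.8620) = 0.155362
a = 43.8 * (1 - 0.155362) = 36.995162
b = 1.56 / (1 + exp(-19.5 * m))
exp(-19.5 * 0.098) = exp(-1.9110) = 0.147932
b = 1.56 / (1 + 0.147932) = 1.358965
Hb / (g * T^2) = 1.12 / (9.81 * 7.1^2) = 1.12 / 494.5221 = 0.00226481
gamma_b = b - a * Hb/(g*T^2) = 1.358965 - 36.995162 * 0.00226481 = 1.275178
db = Hb / gamma_b = 1.12 / 1.275178
db = 0.8783 m

0.8783


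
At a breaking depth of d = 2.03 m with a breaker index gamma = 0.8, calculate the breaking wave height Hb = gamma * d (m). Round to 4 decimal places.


Hb = gamma * d
Hb = 0.8 * 2.03
Hb = 1.6240 m

1.6240


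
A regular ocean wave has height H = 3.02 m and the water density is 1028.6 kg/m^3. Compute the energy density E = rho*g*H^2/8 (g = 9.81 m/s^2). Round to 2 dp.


E = (1/8) * rho * g * H^2
E = (1/8) * 1028.6 * 9.81 * 3.02^2
E = 0.125 * 1028.6 * 9.81 * 9.1204
E = 11503.75 J/m^2

11503.75


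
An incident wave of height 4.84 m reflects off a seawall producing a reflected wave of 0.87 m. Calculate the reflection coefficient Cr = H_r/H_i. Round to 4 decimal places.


Cr = H_r / H_i
Cr = 0.87 / 4.84
Cr = 0.1798

0.1798


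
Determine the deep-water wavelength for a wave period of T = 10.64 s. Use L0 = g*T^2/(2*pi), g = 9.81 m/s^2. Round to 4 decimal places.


L0 = g * T^2 / (2 * pi)
L0 = 9.81 * 10.64^2 / (2 * pi)
L0 = 9.81 * 113.2096 / 6.28319
L0 = 1110.5862 / 6.28319
L0 = 176.7553 m

176.7553


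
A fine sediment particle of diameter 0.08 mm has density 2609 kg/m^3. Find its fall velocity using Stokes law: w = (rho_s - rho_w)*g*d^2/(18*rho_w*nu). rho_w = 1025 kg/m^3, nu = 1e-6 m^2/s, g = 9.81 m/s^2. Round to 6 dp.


w = (rho_s - rho_w) * g * d^2 / (18 * rho_w * nu)
d = 0.08 mm = 0.000080 m
rho_s - rho_w = 2609 - 1025 = 1584
Numerator = 1584 * 9.81 * (0.000080)^2 = 0.000099449856
Denominator = 18 * 1025 * 1e-6 = 0.018450
w = 0.005390 m/s

0.005390


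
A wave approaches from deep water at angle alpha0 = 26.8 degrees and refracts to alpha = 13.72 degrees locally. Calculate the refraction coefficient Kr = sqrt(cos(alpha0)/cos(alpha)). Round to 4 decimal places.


Kr = sqrt(cos(alpha0) / cos(alpha))
cos(26.8) = 0.892586
cos(13.72) = 0.971466
Kr = sqrt(0.892586 / 0.971466)
Kr = sqrt(0.918803)
Kr = 0.9585

0.9585


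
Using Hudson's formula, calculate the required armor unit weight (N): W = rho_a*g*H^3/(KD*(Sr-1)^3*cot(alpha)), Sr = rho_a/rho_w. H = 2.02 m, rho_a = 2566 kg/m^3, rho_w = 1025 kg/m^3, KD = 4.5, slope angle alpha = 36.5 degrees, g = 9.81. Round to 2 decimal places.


Sr = rho_a / rho_w = 2566 / 1025 = 2.503415
(Sr - 1) = 1.503415
(Sr - 1)^3 = 3.398101
cot(36.5) = 1 / tan(36.5) = 1 / 0.739961 = 1.351422
Numerator = 2566 * 9.81 * 2.02^3 = 207481.6857
Denominator = 4.5 * 3.398101 * 1.351422 = 20.665216
W = 207481.6857 / 20.665216
W = 10040.14 N

10040.14


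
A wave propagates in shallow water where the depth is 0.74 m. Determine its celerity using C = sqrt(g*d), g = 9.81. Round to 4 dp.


Using the shallow-water approximation:
C = sqrt(g * d) = sqrt(9.81 * 0.74)
C = sqrt(7.2594)
C = 2.6943 m/s

2.6943


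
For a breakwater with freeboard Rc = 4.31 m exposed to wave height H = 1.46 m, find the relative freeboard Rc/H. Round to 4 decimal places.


Relative freeboard = Rc / H
= 4.31 / 1.46
= 2.9521

2.9521


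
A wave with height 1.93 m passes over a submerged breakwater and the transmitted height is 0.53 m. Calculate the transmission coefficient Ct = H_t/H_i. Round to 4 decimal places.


Ct = H_t / H_i
Ct = 0.53 / 1.93
Ct = 0.2746

0.2746


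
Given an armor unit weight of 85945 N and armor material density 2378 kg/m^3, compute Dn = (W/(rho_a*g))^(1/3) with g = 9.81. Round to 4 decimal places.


V = W / (rho_a * g)
V = 85945 / (2378 * 9.81)
V = 85945 / 23328.18
V = 3.684171 m^3
Dn = V^(1/3) = 3.684171^(1/3)
Dn = 1.5445 m

1.5445


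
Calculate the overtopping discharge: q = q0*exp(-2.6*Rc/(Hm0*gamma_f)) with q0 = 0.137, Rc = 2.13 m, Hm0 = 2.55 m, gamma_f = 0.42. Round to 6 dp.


q = q0 * exp(-2.6 * Rc / (Hm0 * gamma_f))
Exponent = -2.6 * 2.13 / (2.55 * 0.42)
= -2.6 * 2.13 / 1.0710
= -5.170868
exp(-5.170868) = 0.005680
q = 0.137 * 0.005680
q = 0.000778 m^3/s/m

0.000778
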